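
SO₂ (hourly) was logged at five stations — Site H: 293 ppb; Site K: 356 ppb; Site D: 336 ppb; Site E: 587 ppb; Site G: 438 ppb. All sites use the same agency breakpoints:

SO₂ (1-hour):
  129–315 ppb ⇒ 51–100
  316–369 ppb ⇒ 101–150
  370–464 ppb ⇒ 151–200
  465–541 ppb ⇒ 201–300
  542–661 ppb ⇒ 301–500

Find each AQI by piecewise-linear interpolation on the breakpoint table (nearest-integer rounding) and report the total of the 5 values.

913

Site H: 293 lies in 129–315, so I_lo=51, I_hi=100, C_lo=129, C_hi=315.
(100−51)/(315−129) × (293−129) + 51 = 49/186 × 164 + 51 ≈ 94.20 → 94.
Site K: 356 ∈ [316, 369] ↔ index [101, 150].
101 + (356−316)·(150−101)/(369−316) = 101 + 40·49/53 ≈ 137.98, so AQI = 138.
Site D: 336 lies in 316–369, so I_lo=101, I_hi=150, C_lo=316, C_hi=369.
(150−101)/(369−316) × (336−316) + 101 = 49/53 × 20 + 101 ≈ 119.49 → 119.
Site E: 587 lies in 542–661, so I_lo=301, I_hi=500, C_lo=542, C_hi=661.
(500−301)/(661−542) × (587−542) + 301 = 199/119 × 45 + 301 ≈ 376.25 → 376.
Site G: 438 lies in 370–464, so I_lo=151, I_hi=200, C_lo=370, C_hi=464.
(200−151)/(464−370) × (438−370) + 151 = 49/94 × 68 + 151 ≈ 186.45 → 186.
AQIs: Site H=94, Site K=138, Site D=119, Site E=376, Site G=186. Sum = 94 + 138 + 119 + 376 + 186 = 913.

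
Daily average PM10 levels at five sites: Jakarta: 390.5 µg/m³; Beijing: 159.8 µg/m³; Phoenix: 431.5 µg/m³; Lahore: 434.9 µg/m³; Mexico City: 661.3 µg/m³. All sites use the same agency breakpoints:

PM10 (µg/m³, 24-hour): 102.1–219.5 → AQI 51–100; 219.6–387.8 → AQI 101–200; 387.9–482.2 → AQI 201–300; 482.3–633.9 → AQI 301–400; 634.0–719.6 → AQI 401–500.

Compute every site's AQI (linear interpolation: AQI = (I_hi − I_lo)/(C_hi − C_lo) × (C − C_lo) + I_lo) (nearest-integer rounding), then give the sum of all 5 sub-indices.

Jakarta: 390.5 lies in 387.9–482.2, so I_lo=201, I_hi=300, C_lo=387.9, C_hi=482.2.
(300−201)/(482.2−387.9) × (390.5−387.9) + 201 = 99/94.3 × 2.6 + 201 ≈ 203.73 → 204.
Beijing: row 102.1–219.5 (AQI 51–100). (100−51)·(159.8−102.1)/(219.5−102.1) + 51 = 49·57.7/117.4 + 51 ≈ 75.08 → 75.
Phoenix 431.5: bracket 387.9–482.2 → index 201–300; slope 99/94.3, offset 43.6.
AQI = 201 + 99/94.3·43.6 ≈ 246.77 ⇒ 247.
Lahore: row 387.9–482.2 (AQI 201–300). (300−201)·(434.9−387.9)/(482.2−387.9) + 201 = 99·47.0/94.3 + 201 ≈ 250.34 → 250.
Mexico City 661.3: bracket 634.0–719.6 → index 401–500; slope 99/85.6, offset 27.3.
AQI = 401 + 99/85.6·27.3 ≈ 432.57 ⇒ 433.
AQIs: Jakarta=204, Beijing=75, Phoenix=247, Lahore=250, Mexico City=433. Sum = 204 + 75 + 247 + 250 + 433 = 1209.

1209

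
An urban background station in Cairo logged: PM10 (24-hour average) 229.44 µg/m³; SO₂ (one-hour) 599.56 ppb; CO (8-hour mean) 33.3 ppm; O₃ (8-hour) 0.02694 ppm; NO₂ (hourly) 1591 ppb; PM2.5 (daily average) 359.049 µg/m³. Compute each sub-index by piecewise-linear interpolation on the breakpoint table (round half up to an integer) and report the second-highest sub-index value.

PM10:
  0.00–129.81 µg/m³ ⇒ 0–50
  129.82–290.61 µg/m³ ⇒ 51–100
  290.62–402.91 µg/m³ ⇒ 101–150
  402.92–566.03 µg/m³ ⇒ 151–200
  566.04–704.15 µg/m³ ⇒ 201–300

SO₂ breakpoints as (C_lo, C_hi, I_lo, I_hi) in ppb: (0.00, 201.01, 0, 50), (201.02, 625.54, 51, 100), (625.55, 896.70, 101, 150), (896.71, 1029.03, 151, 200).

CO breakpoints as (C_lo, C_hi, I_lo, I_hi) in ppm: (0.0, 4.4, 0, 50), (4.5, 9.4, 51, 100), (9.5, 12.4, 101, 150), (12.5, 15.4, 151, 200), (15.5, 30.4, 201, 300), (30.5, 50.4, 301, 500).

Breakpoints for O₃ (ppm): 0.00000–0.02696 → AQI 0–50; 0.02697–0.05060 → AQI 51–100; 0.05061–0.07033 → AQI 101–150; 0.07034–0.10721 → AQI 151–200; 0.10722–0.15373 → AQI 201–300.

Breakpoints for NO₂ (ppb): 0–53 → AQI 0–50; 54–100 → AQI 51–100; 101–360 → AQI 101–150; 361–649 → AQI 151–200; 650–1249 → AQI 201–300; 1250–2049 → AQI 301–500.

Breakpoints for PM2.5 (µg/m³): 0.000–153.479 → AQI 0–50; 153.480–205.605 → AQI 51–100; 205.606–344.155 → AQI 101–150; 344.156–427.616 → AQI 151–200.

PM10: 229.44 lies in 129.82–290.61, so I_lo=51, I_hi=100, C_lo=129.82, C_hi=290.61.
(100−51)/(290.61−129.82) × (229.44−129.82) + 51 = 49/160.79 × 99.62 + 51 ≈ 81.36 → 81.
SO₂: 599.56 lies in 201.02–625.54, so I_lo=51, I_hi=100, C_lo=201.02, C_hi=625.54.
(100−51)/(625.54−201.02) × (599.56−201.02) + 51 = 49/424.52 × 398.54 + 51 ≈ 97.00 → 97.
CO: 33.3 ∈ [30.5, 50.4] ↔ index [301, 500].
301 + (33.3−30.5)·(500−301)/(50.4−30.5) = 301 + 2.8·199/19.9 ≈ 329.00, so AQI = 329.
O₃: 0.02694 ∈ [0.00000, 0.02696] ↔ index [0, 50].
0 + (0.02694−0.00000)·(50−0)/(0.02696−0.00000) = 0 + 0.02694·50/0.02696 ≈ 49.96, so AQI = 50.
NO₂: row 1250–2049 (AQI 301–500). (500−301)·(1591−1250)/(2049−1250) + 301 = 199·341/799 + 301 ≈ 385.93 → 386.
PM2.5: 359.049 ∈ [344.156, 427.616] ↔ index [151, 200].
151 + (359.049−344.156)·(200−151)/(427.616−344.156) = 151 + 14.893·49/83.460 ≈ 159.74, so AQI = 160.
Sub-indices: PM10→81, SO₂→97, CO→329, O₃→50, NO₂→386, PM2.5→160. Ranked high→low: 386, 329, 160, 97, 81, 50. Second-highest sub-index = 329.

329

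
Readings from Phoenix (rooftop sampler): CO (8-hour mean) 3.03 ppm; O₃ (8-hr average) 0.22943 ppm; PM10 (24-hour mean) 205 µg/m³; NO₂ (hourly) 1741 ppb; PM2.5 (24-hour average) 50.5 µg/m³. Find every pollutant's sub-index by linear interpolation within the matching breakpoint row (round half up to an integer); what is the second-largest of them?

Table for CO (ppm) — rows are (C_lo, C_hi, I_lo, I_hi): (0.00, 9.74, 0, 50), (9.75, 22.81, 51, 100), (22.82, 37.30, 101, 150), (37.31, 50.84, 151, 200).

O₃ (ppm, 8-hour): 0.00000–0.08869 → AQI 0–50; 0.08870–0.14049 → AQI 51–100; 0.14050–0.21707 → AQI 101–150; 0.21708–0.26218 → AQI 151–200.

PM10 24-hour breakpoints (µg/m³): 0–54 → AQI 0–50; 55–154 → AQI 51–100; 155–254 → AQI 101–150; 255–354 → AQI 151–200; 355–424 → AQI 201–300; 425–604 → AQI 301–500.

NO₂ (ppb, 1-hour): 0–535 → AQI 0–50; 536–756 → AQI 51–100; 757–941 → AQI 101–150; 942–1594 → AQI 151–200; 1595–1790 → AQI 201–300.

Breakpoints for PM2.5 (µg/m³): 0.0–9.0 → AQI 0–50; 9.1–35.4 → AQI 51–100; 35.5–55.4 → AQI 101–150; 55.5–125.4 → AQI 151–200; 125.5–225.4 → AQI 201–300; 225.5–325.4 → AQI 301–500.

164

CO: 3.03 lies in 0.00–9.74, so I_lo=0, I_hi=50, C_lo=0.00, C_hi=9.74.
(50−0)/(9.74−0.00) × (3.03−0.00) + 0 = 50/9.74 × 3.03 + 0 ≈ 15.55 → 16.
O₃ 0.22943: bracket 0.21708–0.26218 → index 151–200; slope 49/0.04510, offset 0.01235.
AQI = 151 + 49/0.04510·0.01235 ≈ 164.42 ⇒ 164.
PM10: 205 lies in 155–254, so I_lo=101, I_hi=150, C_lo=155, C_hi=254.
(150−101)/(254−155) × (205−155) + 101 = 49/99 × 50 + 101 ≈ 125.75 → 126.
NO₂: 1741 ∈ [1595, 1790] ↔ index [201, 300].
201 + (1741−1595)·(300−201)/(1790−1595) = 201 + 146·99/195 ≈ 275.12, so AQI = 275.
PM2.5 50.5: bracket 35.5–55.4 → index 101–150; slope 49/19.9, offset 15.0.
AQI = 101 + 49/19.9·15.0 ≈ 137.93 ⇒ 138.
Sub-indices: CO→16, O₃→164, PM10→126, NO₂→275, PM2.5→138. Ranked high→low: 275, 164, 138, 126, 16. Second-highest sub-index = 164.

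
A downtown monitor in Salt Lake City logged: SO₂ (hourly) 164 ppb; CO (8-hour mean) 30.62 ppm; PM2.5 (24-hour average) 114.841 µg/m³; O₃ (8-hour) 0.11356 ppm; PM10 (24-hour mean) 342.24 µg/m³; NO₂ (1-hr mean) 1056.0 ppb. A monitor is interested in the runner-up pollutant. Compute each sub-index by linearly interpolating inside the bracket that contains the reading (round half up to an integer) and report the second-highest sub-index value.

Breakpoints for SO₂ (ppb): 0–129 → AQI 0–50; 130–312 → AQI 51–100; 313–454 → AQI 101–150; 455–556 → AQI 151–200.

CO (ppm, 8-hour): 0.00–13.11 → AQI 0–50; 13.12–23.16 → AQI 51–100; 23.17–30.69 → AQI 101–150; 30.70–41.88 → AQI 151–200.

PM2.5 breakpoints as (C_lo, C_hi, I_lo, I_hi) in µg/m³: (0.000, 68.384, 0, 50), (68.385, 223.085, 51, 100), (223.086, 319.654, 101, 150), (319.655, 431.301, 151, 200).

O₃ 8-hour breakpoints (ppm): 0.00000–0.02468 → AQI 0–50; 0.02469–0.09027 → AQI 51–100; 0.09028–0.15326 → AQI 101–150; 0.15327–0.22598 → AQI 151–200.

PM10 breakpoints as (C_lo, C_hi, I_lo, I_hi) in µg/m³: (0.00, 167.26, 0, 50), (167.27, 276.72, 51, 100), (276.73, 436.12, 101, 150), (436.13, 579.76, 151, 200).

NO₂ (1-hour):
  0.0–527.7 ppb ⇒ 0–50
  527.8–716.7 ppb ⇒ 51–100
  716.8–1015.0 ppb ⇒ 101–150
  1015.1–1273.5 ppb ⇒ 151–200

150

SO₂: 164 ∈ [130, 312] ↔ index [51, 100].
51 + (164−130)·(100−51)/(312−130) = 51 + 34·49/182 ≈ 60.15, so AQI = 60.
CO: row 23.17–30.69 (AQI 101–150). (150−101)·(30.62−23.17)/(30.69−23.17) + 101 = 49·7.45/7.52 + 101 ≈ 149.54 → 150.
PM2.5: 114.841 lies in 68.385–223.085, so I_lo=51, I_hi=100, C_lo=68.385, C_hi=223.085.
(100−51)/(223.085−68.385) × (114.841−68.385) + 51 = 49/154.700 × 46.456 + 51 ≈ 65.71 → 66.
O₃: row 0.09028–0.15326 (AQI 101–150). (150−101)·(0.11356−0.09028)/(0.15326−0.09028) + 101 = 49·0.02328/0.06298 + 101 ≈ 119.11 → 119.
PM10: 342.24 lies in 276.73–436.12, so I_lo=101, I_hi=150, C_lo=276.73, C_hi=436.12.
(150−101)/(436.12−276.73) × (342.24−276.73) + 101 = 49/159.39 × 65.51 + 101 ≈ 121.14 → 121.
NO₂: 1056.0 ∈ [1015.1, 1273.5] ↔ index [151, 200].
151 + (1056.0−1015.1)·(200−151)/(1273.5−1015.1) = 151 + 40.9·49/258.4 ≈ 158.76, so AQI = 159.
Sub-indices: SO₂→60, CO→150, PM2.5→66, O₃→119, PM10→121, NO₂→159. Ranked high→low: 159, 150, 121, 119, 66, 60. Second-highest sub-index = 150.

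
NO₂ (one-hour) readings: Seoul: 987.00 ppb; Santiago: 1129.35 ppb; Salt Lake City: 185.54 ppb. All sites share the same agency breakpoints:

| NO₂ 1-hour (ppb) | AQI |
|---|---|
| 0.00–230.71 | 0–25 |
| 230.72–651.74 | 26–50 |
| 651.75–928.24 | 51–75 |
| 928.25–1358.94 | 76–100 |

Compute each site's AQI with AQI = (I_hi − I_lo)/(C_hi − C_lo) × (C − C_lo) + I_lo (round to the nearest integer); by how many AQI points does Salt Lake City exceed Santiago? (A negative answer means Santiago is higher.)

-67

Seoul: row 928.25–1358.94 (AQI 76–100). (100−76)·(987.00−928.25)/(1358.94−928.25) + 76 = 24·58.75/430.69 + 76 ≈ 79.27 → 79.
Santiago 1129.35: bracket 928.25–1358.94 → index 76–100; slope 24/430.69, offset 201.10.
AQI = 76 + 24/430.69·201.10 ≈ 87.21 ⇒ 87.
Salt Lake City 185.54: bracket 0.00–230.71 → index 0–25; slope 25/230.71, offset 185.54.
AQI = 0 + 25/230.71·185.54 ≈ 20.11 ⇒ 20.
AQIs: Seoul=79, Santiago=87, Salt Lake City=20. Salt Lake City (20) − Santiago (87) = -67.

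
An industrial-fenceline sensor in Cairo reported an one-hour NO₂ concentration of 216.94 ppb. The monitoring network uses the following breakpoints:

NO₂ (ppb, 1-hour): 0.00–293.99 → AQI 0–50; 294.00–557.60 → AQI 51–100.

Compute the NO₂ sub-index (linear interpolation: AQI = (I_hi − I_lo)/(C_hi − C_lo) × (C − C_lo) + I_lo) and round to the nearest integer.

NO₂ 216.94: bracket 0.00–293.99 → index 0–50; slope 50/293.99, offset 216.94.
AQI = 0 + 50/293.99·216.94 ≈ 36.90 ⇒ 37.

37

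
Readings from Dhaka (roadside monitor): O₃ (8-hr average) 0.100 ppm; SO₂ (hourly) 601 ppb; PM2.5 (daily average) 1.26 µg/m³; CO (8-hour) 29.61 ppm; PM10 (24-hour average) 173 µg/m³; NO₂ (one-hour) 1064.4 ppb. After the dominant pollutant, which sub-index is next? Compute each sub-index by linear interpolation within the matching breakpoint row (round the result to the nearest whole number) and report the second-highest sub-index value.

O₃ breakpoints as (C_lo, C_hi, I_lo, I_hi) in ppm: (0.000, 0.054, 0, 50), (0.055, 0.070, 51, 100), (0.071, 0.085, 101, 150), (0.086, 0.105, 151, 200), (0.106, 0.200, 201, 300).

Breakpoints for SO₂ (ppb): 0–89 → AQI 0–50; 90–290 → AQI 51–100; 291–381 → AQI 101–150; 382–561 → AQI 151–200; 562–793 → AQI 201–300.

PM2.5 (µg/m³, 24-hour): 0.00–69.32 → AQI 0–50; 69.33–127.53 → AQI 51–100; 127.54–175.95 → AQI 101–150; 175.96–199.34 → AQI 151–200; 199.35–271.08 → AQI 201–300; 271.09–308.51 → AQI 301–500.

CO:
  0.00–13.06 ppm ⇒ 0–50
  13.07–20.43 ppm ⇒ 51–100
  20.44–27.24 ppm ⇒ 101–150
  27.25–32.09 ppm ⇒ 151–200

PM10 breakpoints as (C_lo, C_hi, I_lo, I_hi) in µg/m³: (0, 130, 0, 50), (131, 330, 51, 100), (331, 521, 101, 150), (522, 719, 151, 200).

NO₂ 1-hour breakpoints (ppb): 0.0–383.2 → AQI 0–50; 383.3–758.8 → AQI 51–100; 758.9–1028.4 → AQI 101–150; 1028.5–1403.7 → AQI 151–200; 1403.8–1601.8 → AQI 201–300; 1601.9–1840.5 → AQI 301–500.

O₃ 0.100: bracket 0.086–0.105 → index 151–200; slope 49/0.019, offset 0.014.
AQI = 151 + 49/0.019·0.014 ≈ 187.11 ⇒ 187.
SO₂: row 562–793 (AQI 201–300). (300−201)·(601−562)/(793−562) + 201 = 99·39/231 + 201 ≈ 217.71 → 218.
PM2.5 1.26: bracket 0.00–69.32 → index 0–50; slope 50/69.32, offset 1.26.
AQI = 0 + 50/69.32·1.26 ≈ 0.91 ⇒ 1.
CO: row 27.25–32.09 (AQI 151–200). (200−151)·(29.61−27.25)/(32.09−27.25) + 151 = 49·2.36/4.84 + 151 ≈ 174.89 → 175.
PM10: 173 ∈ [131, 330] ↔ index [51, 100].
51 + (173−131)·(100−51)/(330−131) = 51 + 42·49/199 ≈ 61.34, so AQI = 61.
NO₂: row 1028.5–1403.7 (AQI 151–200). (200−151)·(1064.4−1028.5)/(1403.7−1028.5) + 151 = 49·35.9/375.2 + 151 ≈ 155.69 → 156.
Sub-indices: O₃→187, SO₂→218, PM2.5→1, CO→175, PM10→61, NO₂→156. Ranked high→low: 218, 187, 175, 156, 61, 1. Second-highest sub-index = 187.

187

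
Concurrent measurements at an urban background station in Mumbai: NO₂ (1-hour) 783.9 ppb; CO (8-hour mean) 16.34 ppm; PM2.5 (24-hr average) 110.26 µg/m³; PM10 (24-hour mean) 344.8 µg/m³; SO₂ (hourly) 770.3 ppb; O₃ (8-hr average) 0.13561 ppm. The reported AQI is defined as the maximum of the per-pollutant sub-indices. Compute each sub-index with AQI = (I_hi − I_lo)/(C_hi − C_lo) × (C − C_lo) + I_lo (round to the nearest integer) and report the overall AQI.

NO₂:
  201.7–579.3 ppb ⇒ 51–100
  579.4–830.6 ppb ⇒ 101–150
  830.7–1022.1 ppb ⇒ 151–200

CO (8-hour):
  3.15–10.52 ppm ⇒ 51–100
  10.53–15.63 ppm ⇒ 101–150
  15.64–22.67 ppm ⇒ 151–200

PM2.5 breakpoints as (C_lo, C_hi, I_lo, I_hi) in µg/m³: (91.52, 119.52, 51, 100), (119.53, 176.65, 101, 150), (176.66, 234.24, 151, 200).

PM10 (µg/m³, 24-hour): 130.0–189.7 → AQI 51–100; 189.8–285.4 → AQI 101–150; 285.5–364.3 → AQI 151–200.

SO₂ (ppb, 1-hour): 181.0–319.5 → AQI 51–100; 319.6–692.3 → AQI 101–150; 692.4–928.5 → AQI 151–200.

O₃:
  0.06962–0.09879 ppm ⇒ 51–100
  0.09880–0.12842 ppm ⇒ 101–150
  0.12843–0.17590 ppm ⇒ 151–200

188

NO₂: row 579.4–830.6 (AQI 101–150). (150−101)·(783.9−579.4)/(830.6−579.4) + 101 = 49·204.5/251.2 + 101 ≈ 140.89 → 141.
CO: row 15.64–22.67 (AQI 151–200). (200−151)·(16.34−15.64)/(22.67−15.64) + 151 = 49·0.70/7.03 + 151 ≈ 155.88 → 156.
PM2.5 110.26: bracket 91.52–119.52 → index 51–100; slope 49/28.00, offset 18.74.
AQI = 51 + 49/28.00·18.74 ≈ 83.80 ⇒ 84.
PM10: 344.8 ∈ [285.5, 364.3] ↔ index [151, 200].
151 + (344.8−285.5)·(200−151)/(364.3−285.5) = 151 + 59.3·49/78.8 ≈ 187.87, so AQI = 188.
SO₂: 770.3 ∈ [692.4, 928.5] ↔ index [151, 200].
151 + (770.3−692.4)·(200−151)/(928.5−692.4) = 151 + 77.9·49/236.1 ≈ 167.17, so AQI = 167.
O₃ 0.13561: bracket 0.12843–0.17590 → index 151–200; slope 49/0.04747, offset 0.00718.
AQI = 151 + 49/0.04747·0.00718 ≈ 158.41 ⇒ 158.
Sub-indices: NO₂→141, CO→156, PM2.5→84, PM10→188, SO₂→167, O₃→158. Overall AQI = max = 188; dominant pollutant is PM10.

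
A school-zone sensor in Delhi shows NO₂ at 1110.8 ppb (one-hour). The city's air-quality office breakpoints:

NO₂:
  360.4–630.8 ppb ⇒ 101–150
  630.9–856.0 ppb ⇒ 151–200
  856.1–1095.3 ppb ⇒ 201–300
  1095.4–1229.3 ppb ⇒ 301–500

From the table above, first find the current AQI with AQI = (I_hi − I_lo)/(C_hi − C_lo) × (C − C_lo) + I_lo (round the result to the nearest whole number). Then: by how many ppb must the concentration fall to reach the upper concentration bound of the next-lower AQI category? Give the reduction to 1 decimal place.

NO₂ 1110.8: bracket 1095.4–1229.3 → index 301–500; slope 199/133.9, offset 15.4.
AQI = 301 + 199/133.9·15.4 ≈ 323.89 ⇒ 324.
Current AQI 324 is in the Hazardous range (301–500). The next-lower category tops out at AQI 300, whose upper concentration bound is 1095.3 ppb.
Reduction needed = 1110.8 − 1095.3 = 15.5 ppb.

15.5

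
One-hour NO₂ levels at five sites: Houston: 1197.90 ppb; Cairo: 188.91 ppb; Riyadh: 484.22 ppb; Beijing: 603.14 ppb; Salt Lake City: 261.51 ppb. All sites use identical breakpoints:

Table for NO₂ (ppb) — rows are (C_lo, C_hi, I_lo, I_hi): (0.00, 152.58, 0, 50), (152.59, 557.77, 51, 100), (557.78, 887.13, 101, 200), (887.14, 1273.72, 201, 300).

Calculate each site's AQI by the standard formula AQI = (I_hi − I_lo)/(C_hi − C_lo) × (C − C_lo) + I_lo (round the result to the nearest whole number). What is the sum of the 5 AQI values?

606

Houston: 1197.90 ∈ [887.14, 1273.72] ↔ index [201, 300].
201 + (1197.90−887.14)·(300−201)/(1273.72−887.14) = 201 + 310.76·99/386.58 ≈ 280.58, so AQI = 281.
Cairo: row 152.59–557.77 (AQI 51–100). (100−51)·(188.91−152.59)/(557.77−152.59) + 51 = 49·36.32/405.18 + 51 ≈ 55.39 → 55.
Riyadh: row 152.59–557.77 (AQI 51–100). (100−51)·(484.22−152.59)/(557.77−152.59) + 51 = 49·331.63/405.18 + 51 ≈ 91.11 → 91.
Beijing: 603.14 lies in 557.78–887.13, so I_lo=101, I_hi=200, C_lo=557.78, C_hi=887.13.
(200−101)/(887.13−557.78) × (603.14−557.78) + 101 = 99/329.35 × 45.36 + 101 ≈ 114.63 → 115.
Salt Lake City: 261.51 lies in 152.59–557.77, so I_lo=51, I_hi=100, C_lo=152.59, C_hi=557.77.
(100−51)/(557.77−152.59) × (261.51−152.59) + 51 = 49/405.18 × 108.92 + 51 ≈ 64.17 → 64.
AQIs: Houston=281, Cairo=55, Riyadh=91, Beijing=115, Salt Lake City=64. Sum = 281 + 55 + 91 + 115 + 64 = 606.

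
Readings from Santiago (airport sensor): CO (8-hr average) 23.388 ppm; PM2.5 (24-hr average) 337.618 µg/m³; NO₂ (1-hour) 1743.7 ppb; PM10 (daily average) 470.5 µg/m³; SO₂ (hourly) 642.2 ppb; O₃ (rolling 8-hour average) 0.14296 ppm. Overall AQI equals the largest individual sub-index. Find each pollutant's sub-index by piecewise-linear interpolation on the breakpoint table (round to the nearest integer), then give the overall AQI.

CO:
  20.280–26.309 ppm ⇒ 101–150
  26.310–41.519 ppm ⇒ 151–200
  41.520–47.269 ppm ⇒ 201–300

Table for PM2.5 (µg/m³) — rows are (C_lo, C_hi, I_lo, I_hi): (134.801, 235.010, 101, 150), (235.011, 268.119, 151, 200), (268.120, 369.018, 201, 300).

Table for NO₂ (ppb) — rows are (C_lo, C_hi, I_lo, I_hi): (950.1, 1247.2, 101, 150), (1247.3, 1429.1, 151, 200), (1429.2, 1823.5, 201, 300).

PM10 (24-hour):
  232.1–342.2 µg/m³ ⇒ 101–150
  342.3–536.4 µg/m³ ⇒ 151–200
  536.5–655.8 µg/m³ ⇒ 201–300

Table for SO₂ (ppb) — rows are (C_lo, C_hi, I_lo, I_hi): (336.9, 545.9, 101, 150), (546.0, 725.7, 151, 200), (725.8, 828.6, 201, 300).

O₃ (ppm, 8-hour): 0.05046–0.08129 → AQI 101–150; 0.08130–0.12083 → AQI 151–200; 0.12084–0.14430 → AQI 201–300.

CO: 23.388 ∈ [20.280, 26.309] ↔ index [101, 150].
101 + (23.388−20.280)·(150−101)/(26.309−20.280) = 101 + 3.108·49/6.029 ≈ 126.26, so AQI = 126.
PM2.5: 337.618 lies in 268.120–369.018, so I_lo=201, I_hi=300, C_lo=268.120, C_hi=369.018.
(300−201)/(369.018−268.120) × (337.618−268.120) + 201 = 99/100.898 × 69.498 + 201 ≈ 269.19 → 269.
NO₂: 1743.7 lies in 1429.2–1823.5, so I_lo=201, I_hi=300, C_lo=1429.2, C_hi=1823.5.
(300−201)/(1823.5−1429.2) × (1743.7−1429.2) + 201 = 99/394.3 × 314.5 + 201 ≈ 279.96 → 280.
PM10 470.5: bracket 342.3–536.4 → index 151–200; slope 49/194.1, offset 128.2.
AQI = 151 + 49/194.1·128.2 ≈ 183.36 ⇒ 183.
SO₂: row 546.0–725.7 (AQI 151–200). (200−151)·(642.2−546.0)/(725.7−546.0) + 151 = 49·96.2/179.7 + 151 ≈ 177.23 → 177.
O₃ 0.14296: bracket 0.12084–0.14430 → index 201–300; slope 99/0.02346, offset 0.02212.
AQI = 201 + 99/0.02346·0.02212 ≈ 294.35 ⇒ 294.
Sub-indices: CO→126, PM2.5→269, NO₂→280, PM10→183, SO₂→177, O₃→294. Overall AQI = max = 294; dominant pollutant is O₃.
AQI 294: Very Unhealthy.

294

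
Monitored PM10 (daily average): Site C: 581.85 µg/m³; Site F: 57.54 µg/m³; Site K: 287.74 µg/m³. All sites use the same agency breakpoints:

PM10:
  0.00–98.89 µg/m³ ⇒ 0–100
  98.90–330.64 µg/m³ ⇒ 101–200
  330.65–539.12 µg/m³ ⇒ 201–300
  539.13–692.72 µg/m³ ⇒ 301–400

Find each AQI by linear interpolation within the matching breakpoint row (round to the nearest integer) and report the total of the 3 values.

569

Site C: 581.85 lies in 539.13–692.72, so I_lo=301, I_hi=400, C_lo=539.13, C_hi=692.72.
(400−301)/(692.72−539.13) × (581.85−539.13) + 301 = 99/153.59 × 42.72 + 301 ≈ 328.54 → 329.
Site F: 57.54 ∈ [0.00, 98.89] ↔ index [0, 100].
0 + (57.54−0.00)·(100−0)/(98.89−0.00) = 0 + 57.54·100/98.89 ≈ 58.19, so AQI = 58.
Site K: 287.74 lies in 98.90–330.64, so I_lo=101, I_hi=200, C_lo=98.90, C_hi=330.64.
(200−101)/(330.64−98.90) × (287.74−98.90) + 101 = 99/231.74 × 188.84 + 101 ≈ 181.67 → 182.
AQIs: Site C=329, Site F=58, Site K=182. Sum = 329 + 58 + 182 = 569.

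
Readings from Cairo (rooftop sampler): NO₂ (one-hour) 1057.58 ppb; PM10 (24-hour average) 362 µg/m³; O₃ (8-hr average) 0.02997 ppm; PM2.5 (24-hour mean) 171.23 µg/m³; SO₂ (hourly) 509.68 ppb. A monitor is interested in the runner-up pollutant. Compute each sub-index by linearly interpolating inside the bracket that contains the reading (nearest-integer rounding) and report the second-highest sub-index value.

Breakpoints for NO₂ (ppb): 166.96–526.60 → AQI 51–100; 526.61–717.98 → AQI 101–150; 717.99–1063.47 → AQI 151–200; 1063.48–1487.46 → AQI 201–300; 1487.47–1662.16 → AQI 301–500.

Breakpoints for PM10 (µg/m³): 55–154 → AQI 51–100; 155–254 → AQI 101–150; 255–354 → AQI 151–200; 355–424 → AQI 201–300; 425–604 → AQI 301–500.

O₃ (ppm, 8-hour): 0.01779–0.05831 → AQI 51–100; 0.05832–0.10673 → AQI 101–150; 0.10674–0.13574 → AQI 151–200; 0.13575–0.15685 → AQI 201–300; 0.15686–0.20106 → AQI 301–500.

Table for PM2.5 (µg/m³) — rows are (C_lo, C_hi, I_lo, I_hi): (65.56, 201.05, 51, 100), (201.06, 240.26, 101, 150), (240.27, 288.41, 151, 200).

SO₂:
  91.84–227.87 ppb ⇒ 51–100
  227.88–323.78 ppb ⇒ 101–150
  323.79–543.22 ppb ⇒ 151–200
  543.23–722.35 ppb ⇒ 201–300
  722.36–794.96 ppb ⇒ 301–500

NO₂: row 717.99–1063.47 (AQI 151–200). (200−151)·(1057.58−717.99)/(1063.47−717.99) + 151 = 49·339.59/345.48 + 151 ≈ 199.16 → 199.
PM10: 362 ∈ [355, 424] ↔ index [201, 300].
201 + (362−355)·(300−201)/(424−355) = 201 + 7·99/69 ≈ 211.04, so AQI = 211.
O₃: row 0.01779–0.05831 (AQI 51–100). (100−51)·(0.02997−0.01779)/(0.05831−0.01779) + 51 = 49·0.01218/0.04052 + 51 ≈ 65.73 → 66.
PM2.5: row 65.56–201.05 (AQI 51–100). (100−51)·(171.23−65.56)/(201.05−65.56) + 51 = 49·105.67/135.49 + 51 ≈ 89.22 → 89.
SO₂: row 323.79–543.22 (AQI 151–200). (200−151)·(509.68−323.79)/(543.22−323.79) + 151 = 49·185.89/219.43 + 151 ≈ 192.51 → 193.
Sub-indices: NO₂→199, PM10→211, O₃→66, PM2.5→89, SO₂→193. Ranked high→low: 211, 199, 193, 89, 66. Second-highest sub-index = 199.

199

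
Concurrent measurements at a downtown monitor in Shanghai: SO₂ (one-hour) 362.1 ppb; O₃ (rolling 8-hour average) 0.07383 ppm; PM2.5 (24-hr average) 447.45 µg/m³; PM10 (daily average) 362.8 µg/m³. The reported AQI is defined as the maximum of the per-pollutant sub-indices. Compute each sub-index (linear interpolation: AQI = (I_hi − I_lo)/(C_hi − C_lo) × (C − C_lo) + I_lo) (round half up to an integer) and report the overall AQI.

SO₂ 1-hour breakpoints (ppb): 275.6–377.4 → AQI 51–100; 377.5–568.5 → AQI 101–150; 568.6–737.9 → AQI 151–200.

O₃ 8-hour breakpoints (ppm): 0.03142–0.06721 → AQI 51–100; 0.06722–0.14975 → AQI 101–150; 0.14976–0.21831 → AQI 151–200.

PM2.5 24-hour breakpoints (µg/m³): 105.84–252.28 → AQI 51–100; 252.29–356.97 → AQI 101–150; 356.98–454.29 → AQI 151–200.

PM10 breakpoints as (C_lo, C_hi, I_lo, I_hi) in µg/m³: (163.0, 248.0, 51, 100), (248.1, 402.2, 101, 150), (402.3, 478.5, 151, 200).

197

SO₂: 362.1 lies in 275.6–377.4, so I_lo=51, I_hi=100, C_lo=275.6, C_hi=377.4.
(100−51)/(377.4−275.6) × (362.1−275.6) + 51 = 49/101.8 × 86.5 + 51 ≈ 92.64 → 93.
O₃: 0.07383 lies in 0.06722–0.14975, so I_lo=101, I_hi=150, C_lo=0.06722, C_hi=0.14975.
(150−101)/(0.14975−0.06722) × (0.07383−0.06722) + 101 = 49/0.08253 × 0.00661 + 101 ≈ 104.92 → 105.
PM2.5: row 356.98–454.29 (AQI 151–200). (200−151)·(447.45−356.98)/(454.29−356.98) + 151 = 49·90.47/97.31 + 151 ≈ 196.56 → 197.
PM10: 362.8 ∈ [248.1, 402.2] ↔ index [101, 150].
101 + (362.8−248.1)·(150−101)/(402.2−248.1) = 101 + 114.7·49/154.1 ≈ 137.47, so AQI = 137.
Sub-indices: SO₂→93, O₃→105, PM2.5→197, PM10→137. Overall AQI = max = 197; dominant pollutant is PM2.5.
AQI 197: Unhealthy.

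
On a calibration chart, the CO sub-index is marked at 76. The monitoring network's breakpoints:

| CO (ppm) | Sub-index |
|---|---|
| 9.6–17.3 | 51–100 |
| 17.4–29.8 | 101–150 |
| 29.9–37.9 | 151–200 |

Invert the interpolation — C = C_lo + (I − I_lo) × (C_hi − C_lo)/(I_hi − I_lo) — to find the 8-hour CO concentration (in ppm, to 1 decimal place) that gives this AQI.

13.5

AQI 76 lies in the 51–100 band, which corresponds to 9.6–17.3 ppm.
C = 9.6 + (76−51)×(17.3−9.6)/(100−51) = 9.6 + 25×7.7/49 ≈ 13.529 ppm → 13.5 ppm to 1 dp.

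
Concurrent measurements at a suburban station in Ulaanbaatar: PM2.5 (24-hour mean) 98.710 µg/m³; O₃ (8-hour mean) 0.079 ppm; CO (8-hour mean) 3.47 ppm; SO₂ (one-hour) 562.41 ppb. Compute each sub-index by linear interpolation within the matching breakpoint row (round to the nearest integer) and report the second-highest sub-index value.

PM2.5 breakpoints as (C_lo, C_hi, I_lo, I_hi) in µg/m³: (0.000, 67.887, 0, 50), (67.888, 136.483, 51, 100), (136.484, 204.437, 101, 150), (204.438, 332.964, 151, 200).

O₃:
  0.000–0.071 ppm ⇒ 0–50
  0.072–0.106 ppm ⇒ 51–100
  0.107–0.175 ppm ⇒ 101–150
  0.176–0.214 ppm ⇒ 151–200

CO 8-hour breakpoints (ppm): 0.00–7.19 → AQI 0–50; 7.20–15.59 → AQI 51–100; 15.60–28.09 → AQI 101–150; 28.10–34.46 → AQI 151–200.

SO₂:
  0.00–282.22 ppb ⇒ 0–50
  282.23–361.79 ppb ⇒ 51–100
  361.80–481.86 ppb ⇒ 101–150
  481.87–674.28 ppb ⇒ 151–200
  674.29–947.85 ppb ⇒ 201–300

PM2.5: 98.710 lies in 67.888–136.483, so I_lo=51, I_hi=100, C_lo=67.888, C_hi=136.483.
(100−51)/(136.483−67.888) × (98.710−67.888) + 51 = 49/68.595 × 30.822 + 51 ≈ 73.02 → 73.
O₃: 0.079 ∈ [0.072, 0.106] ↔ index [51, 100].
51 + (0.079−0.072)·(100−51)/(0.106−0.072) = 51 + 0.007·49/0.034 ≈ 61.09, so AQI = 61.
CO 3.47: bracket 0.00–7.19 → index 0–50; slope 50/7.19, offset 3.47.
AQI = 0 + 50/7.19·3.47 ≈ 24.13 ⇒ 24.
SO₂: 562.41 lies in 481.87–674.28, so I_lo=151, I_hi=200, C_lo=481.87, C_hi=674.28.
(200−151)/(674.28−481.87) × (562.41−481.87) + 151 = 49/192.41 × 80.54 + 151 ≈ 171.51 → 172.
Sub-indices: PM2.5→73, O₃→61, CO→24, SO₂→172. Ranked high→low: 172, 73, 61, 24. Second-highest sub-index = 73.

73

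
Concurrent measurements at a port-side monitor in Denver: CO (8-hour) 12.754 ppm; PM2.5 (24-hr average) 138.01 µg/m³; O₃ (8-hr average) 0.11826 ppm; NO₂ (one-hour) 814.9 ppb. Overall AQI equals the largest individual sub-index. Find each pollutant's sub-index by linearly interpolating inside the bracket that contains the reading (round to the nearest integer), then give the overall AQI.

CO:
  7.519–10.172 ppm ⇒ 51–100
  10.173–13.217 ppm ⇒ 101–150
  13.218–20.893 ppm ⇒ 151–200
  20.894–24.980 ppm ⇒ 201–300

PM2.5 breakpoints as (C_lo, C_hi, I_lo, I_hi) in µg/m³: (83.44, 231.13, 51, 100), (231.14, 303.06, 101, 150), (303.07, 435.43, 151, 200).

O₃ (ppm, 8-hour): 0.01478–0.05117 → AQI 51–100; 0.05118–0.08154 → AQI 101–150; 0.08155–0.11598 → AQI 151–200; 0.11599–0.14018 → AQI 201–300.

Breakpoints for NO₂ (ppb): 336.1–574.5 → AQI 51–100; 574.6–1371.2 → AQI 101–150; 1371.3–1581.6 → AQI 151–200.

210

CO: 12.754 ∈ [10.173, 13.217] ↔ index [101, 150].
101 + (12.754−10.173)·(150−101)/(13.217−10.173) = 101 + 2.581·49/3.044 ≈ 142.55, so AQI = 143.
PM2.5: 138.01 ∈ [83.44, 231.13] ↔ index [51, 100].
51 + (138.01−83.44)·(100−51)/(231.13−83.44) = 51 + 54.57·49/147.69 ≈ 69.11, so AQI = 69.
O₃: row 0.11599–0.14018 (AQI 201–300). (300−201)·(0.11826−0.11599)/(0.14018−0.11599) + 201 = 99·0.00227/0.02419 + 201 ≈ 210.29 → 210.
NO₂: 814.9 lies in 574.6–1371.2, so I_lo=101, I_hi=150, C_lo=574.6, C_hi=1371.2.
(150−101)/(1371.2−574.6) × (814.9−574.6) + 101 = 49/796.6 × 240.3 + 101 ≈ 115.78 → 116.
Sub-indices: CO→143, PM2.5→69, O₃→210, NO₂→116. Overall AQI = max = 210; dominant pollutant is O₃.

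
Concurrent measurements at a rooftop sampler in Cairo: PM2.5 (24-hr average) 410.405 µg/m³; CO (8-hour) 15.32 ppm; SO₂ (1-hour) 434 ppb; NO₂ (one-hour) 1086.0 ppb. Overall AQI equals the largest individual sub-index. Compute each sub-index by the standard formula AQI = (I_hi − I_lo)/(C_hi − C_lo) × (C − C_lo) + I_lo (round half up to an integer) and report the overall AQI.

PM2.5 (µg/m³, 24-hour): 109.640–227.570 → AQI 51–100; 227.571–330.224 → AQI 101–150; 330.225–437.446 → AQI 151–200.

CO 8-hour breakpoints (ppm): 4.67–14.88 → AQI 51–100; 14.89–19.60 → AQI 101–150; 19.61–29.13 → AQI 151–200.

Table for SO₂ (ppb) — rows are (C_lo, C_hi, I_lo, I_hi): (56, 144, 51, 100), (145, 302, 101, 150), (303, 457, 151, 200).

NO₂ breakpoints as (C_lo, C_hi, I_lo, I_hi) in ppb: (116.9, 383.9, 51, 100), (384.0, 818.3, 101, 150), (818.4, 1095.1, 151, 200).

198

PM2.5: row 330.225–437.446 (AQI 151–200). (200−151)·(410.405−330.225)/(437.446−330.225) + 151 = 49·80.180/107.221 + 151 ≈ 187.64 → 188.
CO 15.32: bracket 14.89–19.60 → index 101–150; slope 49/4.71, offset 0.43.
AQI = 101 + 49/4.71·0.43 ≈ 105.47 ⇒ 105.
SO₂: row 303–457 (AQI 151–200). (200−151)·(434−303)/(457−303) + 151 = 49·131/154 + 151 ≈ 192.68 → 193.
NO₂ 1086.0: bracket 818.4–1095.1 → index 151–200; slope 49/276.7, offset 267.6.
AQI = 151 + 49/276.7·267.6 ≈ 198.39 ⇒ 198.
Sub-indices: PM2.5→188, CO→105, SO₂→193, NO₂→198. Overall AQI = max = 198; dominant pollutant is NO₂.
AQI 198: Unhealthy.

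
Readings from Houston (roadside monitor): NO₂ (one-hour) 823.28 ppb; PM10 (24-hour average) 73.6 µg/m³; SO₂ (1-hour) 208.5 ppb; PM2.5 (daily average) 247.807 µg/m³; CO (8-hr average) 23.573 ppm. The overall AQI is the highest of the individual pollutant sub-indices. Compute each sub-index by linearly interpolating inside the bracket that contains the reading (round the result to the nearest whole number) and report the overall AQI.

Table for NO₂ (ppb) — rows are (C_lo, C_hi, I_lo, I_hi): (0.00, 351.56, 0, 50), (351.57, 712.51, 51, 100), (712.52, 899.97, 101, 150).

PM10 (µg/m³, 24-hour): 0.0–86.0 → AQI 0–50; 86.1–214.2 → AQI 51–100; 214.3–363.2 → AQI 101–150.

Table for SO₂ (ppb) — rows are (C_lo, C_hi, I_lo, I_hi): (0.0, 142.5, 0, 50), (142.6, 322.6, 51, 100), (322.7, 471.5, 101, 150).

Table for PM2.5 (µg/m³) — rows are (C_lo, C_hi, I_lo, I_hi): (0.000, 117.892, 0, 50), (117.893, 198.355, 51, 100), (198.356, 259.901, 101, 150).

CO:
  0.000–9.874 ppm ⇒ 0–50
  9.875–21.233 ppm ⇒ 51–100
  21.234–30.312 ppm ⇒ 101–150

NO₂: 823.28 lies in 712.52–899.97, so I_lo=101, I_hi=150, C_lo=712.52, C_hi=899.97.
(150−101)/(899.97−712.52) × (823.28−712.52) + 101 = 49/187.45 × 110.76 + 101 ≈ 129.95 → 130.
PM10: 73.6 lies in 0.0–86.0, so I_lo=0, I_hi=50, C_lo=0.0, C_hi=86.0.
(50−0)/(86.0−0.0) × (73.6−0.0) + 0 = 50/86.0 × 73.6 + 0 ≈ 42.79 → 43.
SO₂: 208.5 ∈ [142.6, 322.6] ↔ index [51, 100].
51 + (208.5−142.6)·(100−51)/(322.6−142.6) = 51 + 65.9·49/180.0 ≈ 68.94, so AQI = 69.
PM2.5: 247.807 ∈ [198.356, 259.901] ↔ index [101, 150].
101 + (247.807−198.356)·(150−101)/(259.901−198.356) = 101 + 49.451·49/61.545 ≈ 140.37, so AQI = 140.
CO 23.573: bracket 21.234–30.312 → index 101–150; slope 49/9.078, offset 2.339.
AQI = 101 + 49/9.078·2.339 ≈ 113.63 ⇒ 114.
Sub-indices: NO₂→130, PM10→43, SO₂→69, PM2.5→140, CO→114. Overall AQI = max = 140; dominant pollutant is PM2.5.

140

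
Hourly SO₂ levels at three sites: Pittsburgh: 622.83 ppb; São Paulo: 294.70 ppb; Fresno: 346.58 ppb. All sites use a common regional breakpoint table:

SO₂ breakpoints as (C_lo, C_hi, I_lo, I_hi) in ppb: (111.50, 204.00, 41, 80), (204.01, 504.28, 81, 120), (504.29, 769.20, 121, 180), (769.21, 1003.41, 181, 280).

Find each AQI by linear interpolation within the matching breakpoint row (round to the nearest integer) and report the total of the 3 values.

Pittsburgh: row 504.29–769.20 (AQI 121–180). (180−121)·(622.83−504.29)/(769.20−504.29) + 121 = 59·118.54/264.91 + 121 ≈ 147.40 → 147.
São Paulo 294.70: bracket 204.01–504.28 → index 81–120; slope 39/300.27, offset 90.69.
AQI = 81 + 39/300.27·90.69 ≈ 92.78 ⇒ 93.
Fresno: 346.58 lies in 204.01–504.28, so I_lo=81, I_hi=120, C_lo=204.01, C_hi=504.28.
(120−81)/(504.28−204.01) × (346.58−204.01) + 81 = 39/300.27 × 142.57 + 81 ≈ 99.52 → 100.
AQIs: Pittsburgh=147, São Paulo=93, Fresno=100. Sum = 147 + 93 + 100 = 340.

340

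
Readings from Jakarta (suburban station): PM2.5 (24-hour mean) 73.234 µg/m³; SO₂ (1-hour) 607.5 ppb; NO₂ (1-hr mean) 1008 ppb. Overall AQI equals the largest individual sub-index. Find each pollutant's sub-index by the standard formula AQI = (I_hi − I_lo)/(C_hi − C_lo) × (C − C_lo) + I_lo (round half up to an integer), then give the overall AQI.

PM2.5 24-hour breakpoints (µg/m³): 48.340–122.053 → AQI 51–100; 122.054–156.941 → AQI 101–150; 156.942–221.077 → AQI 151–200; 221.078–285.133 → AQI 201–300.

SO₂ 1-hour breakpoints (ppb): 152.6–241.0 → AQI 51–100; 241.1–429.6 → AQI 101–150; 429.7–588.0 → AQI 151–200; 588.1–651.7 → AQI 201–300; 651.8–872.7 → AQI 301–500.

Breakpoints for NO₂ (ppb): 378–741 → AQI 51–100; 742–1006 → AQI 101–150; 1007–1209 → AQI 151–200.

PM2.5 73.234: bracket 48.340–122.053 → index 51–100; slope 49/73.713, offset 24.894.
AQI = 51 + 49/73.713·24.894 ≈ 67.55 ⇒ 68.
SO₂: 607.5 ∈ [588.1, 651.7] ↔ index [201, 300].
201 + (607.5−588.1)·(300−201)/(651.7−588.1) = 201 + 19.4·99/63.6 ≈ 231.20, so AQI = 231.
NO₂: 1008 ∈ [1007, 1209] ↔ index [151, 200].
151 + (1008−1007)·(200−151)/(1209−1007) = 151 + 1·49/202 ≈ 151.24, so AQI = 151.
Sub-indices: PM2.5→68, SO₂→231, NO₂→151. Overall AQI = max = 231; dominant pollutant is SO₂.
AQI 231: Very Unhealthy.

231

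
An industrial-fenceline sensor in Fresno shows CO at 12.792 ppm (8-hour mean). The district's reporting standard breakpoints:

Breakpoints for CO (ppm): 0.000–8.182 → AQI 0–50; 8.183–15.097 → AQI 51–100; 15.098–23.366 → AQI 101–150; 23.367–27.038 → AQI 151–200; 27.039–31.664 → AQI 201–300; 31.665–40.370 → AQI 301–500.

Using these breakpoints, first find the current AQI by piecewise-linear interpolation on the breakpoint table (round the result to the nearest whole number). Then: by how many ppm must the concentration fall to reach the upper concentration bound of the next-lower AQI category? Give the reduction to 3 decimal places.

CO: 12.792 lies in 8.183–15.097, so I_lo=51, I_hi=100, C_lo=8.183, C_hi=15.097.
(100−51)/(15.097−8.183) × (12.792−8.183) + 51 = 49/6.914 × 4.609 + 51 ≈ 83.66 → 84.
Current AQI 84 is in the Moderate range (51–100). The next-lower category tops out at AQI 50, whose upper concentration bound is 8.182 ppm.
Reduction needed = 12.792 − 8.182 = 4.610 ppm.

4.610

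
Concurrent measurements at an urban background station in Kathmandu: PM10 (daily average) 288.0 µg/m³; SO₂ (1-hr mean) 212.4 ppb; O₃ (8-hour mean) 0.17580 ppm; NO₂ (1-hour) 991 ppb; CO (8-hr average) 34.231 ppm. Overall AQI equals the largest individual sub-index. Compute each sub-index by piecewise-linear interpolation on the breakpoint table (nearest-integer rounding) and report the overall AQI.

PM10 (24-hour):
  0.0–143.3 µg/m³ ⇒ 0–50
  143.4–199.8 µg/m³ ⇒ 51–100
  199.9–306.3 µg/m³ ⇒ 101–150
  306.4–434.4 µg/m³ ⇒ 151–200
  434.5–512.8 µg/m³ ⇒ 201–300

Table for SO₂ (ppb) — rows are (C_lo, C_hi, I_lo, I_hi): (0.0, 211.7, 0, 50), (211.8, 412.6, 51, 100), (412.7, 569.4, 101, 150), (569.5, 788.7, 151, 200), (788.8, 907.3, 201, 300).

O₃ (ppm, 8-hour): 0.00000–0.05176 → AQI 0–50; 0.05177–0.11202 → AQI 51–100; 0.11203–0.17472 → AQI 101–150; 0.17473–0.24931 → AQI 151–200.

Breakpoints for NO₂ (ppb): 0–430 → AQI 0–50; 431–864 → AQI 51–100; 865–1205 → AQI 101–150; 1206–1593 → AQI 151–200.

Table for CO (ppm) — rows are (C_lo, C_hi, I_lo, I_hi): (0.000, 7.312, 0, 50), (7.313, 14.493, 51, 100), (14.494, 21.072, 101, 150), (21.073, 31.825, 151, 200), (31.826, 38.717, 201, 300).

PM10: 288.0 lies in 199.9–306.3, so I_lo=101, I_hi=150, C_lo=199.9, C_hi=306.3.
(150−101)/(306.3−199.9) × (288.0−199.9) + 101 = 49/106.4 × 88.1 + 101 ≈ 141.57 → 142.
SO₂: 212.4 lies in 211.8–412.6, so I_lo=51, I_hi=100, C_lo=211.8, C_hi=412.6.
(100−51)/(412.6−211.8) × (212.4−211.8) + 51 = 49/200.8 × 0.6 + 51 ≈ 51.15 → 51.
O₃: 0.17580 lies in 0.17473–0.24931, so I_lo=151, I_hi=200, C_lo=0.17473, C_hi=0.24931.
(200−151)/(0.24931−0.17473) × (0.17580−0.17473) + 151 = 49/0.07458 × 0.00107 + 151 ≈ 151.70 → 152.
NO₂: 991 lies in 865–1205, so I_lo=101, I_hi=150, C_lo=865, C_hi=1205.
(150−101)/(1205−865) × (991−865) + 101 = 49/340 × 126 + 101 ≈ 119.16 → 119.
CO: row 31.826–38.717 (AQI 201–300). (300−201)·(34.231−31.826)/(38.717−31.826) + 201 = 99·2.405/6.891 + 201 ≈ 235.55 → 236.
Sub-indices: PM10→142, SO₂→51, O₃→152, NO₂→119, CO→236. Overall AQI = max = 236; dominant pollutant is CO.
AQI 236: Very Unhealthy.

236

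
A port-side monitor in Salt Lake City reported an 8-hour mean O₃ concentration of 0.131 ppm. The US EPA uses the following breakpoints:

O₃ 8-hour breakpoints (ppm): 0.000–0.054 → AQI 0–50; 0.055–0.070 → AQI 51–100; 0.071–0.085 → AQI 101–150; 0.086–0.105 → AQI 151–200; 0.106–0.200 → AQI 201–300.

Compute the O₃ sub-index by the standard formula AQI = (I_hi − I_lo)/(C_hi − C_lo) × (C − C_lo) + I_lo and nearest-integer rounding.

227

O₃: 0.131 ∈ [0.106, 0.200] ↔ index [201, 300].
201 + (0.131−0.106)·(300−201)/(0.200−0.106) = 201 + 0.025·99/0.094 ≈ 227.33, so AQI = 227.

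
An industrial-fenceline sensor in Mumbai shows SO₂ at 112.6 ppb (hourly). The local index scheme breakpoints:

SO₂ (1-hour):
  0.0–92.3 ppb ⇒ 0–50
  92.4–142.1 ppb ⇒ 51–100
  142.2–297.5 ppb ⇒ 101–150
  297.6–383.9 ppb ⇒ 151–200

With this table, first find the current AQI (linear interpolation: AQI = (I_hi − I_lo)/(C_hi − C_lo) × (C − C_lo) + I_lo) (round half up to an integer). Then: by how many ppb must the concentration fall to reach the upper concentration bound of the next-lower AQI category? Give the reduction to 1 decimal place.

20.3

SO₂: 112.6 lies in 92.4–142.1, so I_lo=51, I_hi=100, C_lo=92.4, C_hi=142.1.
(100−51)/(142.1−92.4) × (112.6−92.4) + 51 = 49/49.7 × 20.2 + 51 ≈ 70.92 → 71.
Current AQI 71 is in the Moderate range (51–100). The next-lower category tops out at AQI 50, whose upper concentration bound is 92.3 ppb.
Reduction needed = 112.6 − 92.3 = 20.3 ppb.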